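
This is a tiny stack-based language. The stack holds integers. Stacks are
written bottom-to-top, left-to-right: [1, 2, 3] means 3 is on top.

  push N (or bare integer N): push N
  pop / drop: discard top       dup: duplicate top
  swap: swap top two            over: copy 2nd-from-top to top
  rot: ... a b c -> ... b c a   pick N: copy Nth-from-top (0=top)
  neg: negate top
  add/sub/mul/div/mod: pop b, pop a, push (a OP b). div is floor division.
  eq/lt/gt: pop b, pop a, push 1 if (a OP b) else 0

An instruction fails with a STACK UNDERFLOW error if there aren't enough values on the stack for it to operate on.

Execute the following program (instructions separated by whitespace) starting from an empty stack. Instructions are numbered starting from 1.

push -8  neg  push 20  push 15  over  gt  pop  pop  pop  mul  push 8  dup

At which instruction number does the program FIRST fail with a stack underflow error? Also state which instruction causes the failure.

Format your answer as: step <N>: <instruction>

Answer: step 10: mul

Derivation:
Step 1 ('push -8'): stack = [-8], depth = 1
Step 2 ('neg'): stack = [8], depth = 1
Step 3 ('push 20'): stack = [8, 20], depth = 2
Step 4 ('push 15'): stack = [8, 20, 15], depth = 3
Step 5 ('over'): stack = [8, 20, 15, 20], depth = 4
Step 6 ('gt'): stack = [8, 20, 0], depth = 3
Step 7 ('pop'): stack = [8, 20], depth = 2
Step 8 ('pop'): stack = [8], depth = 1
Step 9 ('pop'): stack = [], depth = 0
Step 10 ('mul'): needs 2 value(s) but depth is 0 — STACK UNDERFLOW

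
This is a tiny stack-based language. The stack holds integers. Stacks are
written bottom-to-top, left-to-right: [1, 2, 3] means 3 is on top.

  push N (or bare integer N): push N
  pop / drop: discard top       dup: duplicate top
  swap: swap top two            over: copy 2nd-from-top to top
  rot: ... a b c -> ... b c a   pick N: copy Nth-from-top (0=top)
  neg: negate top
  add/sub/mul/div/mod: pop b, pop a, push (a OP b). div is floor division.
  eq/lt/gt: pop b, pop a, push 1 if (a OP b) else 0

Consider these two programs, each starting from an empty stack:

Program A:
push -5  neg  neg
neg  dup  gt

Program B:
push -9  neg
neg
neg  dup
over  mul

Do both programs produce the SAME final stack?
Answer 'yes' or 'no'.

Answer: no

Derivation:
Program A trace:
  After 'push -5': [-5]
  After 'neg': [5]
  After 'neg': [-5]
  After 'neg': [5]
  After 'dup': [5, 5]
  After 'gt': [0]
Program A final stack: [0]

Program B trace:
  After 'push -9': [-9]
  After 'neg': [9]
  After 'neg': [-9]
  After 'neg': [9]
  After 'dup': [9, 9]
  After 'over': [9, 9, 9]
  After 'mul': [9, 81]
Program B final stack: [9, 81]
Same: no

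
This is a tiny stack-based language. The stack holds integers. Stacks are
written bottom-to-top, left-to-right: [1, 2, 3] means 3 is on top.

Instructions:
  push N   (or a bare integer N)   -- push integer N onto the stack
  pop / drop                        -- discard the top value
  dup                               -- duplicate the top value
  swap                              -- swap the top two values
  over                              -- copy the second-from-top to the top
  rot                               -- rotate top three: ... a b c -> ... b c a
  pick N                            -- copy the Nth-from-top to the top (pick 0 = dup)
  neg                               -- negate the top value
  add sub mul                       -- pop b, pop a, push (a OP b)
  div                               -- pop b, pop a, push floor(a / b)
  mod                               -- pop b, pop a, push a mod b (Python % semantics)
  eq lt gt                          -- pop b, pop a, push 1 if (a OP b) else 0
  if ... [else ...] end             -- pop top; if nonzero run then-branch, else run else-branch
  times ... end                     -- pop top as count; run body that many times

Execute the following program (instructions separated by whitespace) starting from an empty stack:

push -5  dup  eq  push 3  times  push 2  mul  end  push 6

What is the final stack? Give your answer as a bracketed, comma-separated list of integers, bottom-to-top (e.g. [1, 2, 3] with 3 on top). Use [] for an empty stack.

After 'push -5': [-5]
After 'dup': [-5, -5]
After 'eq': [1]
After 'push 3': [1, 3]
After 'times': [1]
After 'push 2': [1, 2]
After 'mul': [2]
After 'push 2': [2, 2]
After 'mul': [4]
After 'push 2': [4, 2]
After 'mul': [8]
After 'push 6': [8, 6]

Answer: [8, 6]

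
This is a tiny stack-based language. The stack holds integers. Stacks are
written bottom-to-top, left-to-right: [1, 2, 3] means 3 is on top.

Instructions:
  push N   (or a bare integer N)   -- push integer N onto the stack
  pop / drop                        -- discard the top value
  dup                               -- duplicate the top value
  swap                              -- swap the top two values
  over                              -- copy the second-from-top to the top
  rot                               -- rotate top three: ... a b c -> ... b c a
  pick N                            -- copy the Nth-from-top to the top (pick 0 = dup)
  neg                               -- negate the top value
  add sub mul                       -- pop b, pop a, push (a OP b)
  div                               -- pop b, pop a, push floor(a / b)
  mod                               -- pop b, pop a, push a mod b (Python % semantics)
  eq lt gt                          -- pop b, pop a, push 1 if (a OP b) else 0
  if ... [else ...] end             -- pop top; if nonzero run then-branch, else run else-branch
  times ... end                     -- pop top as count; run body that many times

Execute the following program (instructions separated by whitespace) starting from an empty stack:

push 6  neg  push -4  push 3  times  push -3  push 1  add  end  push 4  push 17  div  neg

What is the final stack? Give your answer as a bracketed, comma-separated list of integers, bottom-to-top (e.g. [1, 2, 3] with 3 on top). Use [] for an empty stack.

After 'push 6': [6]
After 'neg': [-6]
After 'push -4': [-6, -4]
After 'push 3': [-6, -4, 3]
After 'times': [-6, -4]
After 'push -3': [-6, -4, -3]
After 'push 1': [-6, -4, -3, 1]
After 'add': [-6, -4, -2]
After 'push -3': [-6, -4, -2, -3]
After 'push 1': [-6, -4, -2, -3, 1]
After 'add': [-6, -4, -2, -2]
After 'push -3': [-6, -4, -2, -2, -3]
After 'push 1': [-6, -4, -2, -2, -3, 1]
After 'add': [-6, -4, -2, -2, -2]
After 'push 4': [-6, -4, -2, -2, -2, 4]
After 'push 17': [-6, -4, -2, -2, -2, 4, 17]
After 'div': [-6, -4, -2, -2, -2, 0]
After 'neg': [-6, -4, -2, -2, -2, 0]

Answer: [-6, -4, -2, -2, -2, 0]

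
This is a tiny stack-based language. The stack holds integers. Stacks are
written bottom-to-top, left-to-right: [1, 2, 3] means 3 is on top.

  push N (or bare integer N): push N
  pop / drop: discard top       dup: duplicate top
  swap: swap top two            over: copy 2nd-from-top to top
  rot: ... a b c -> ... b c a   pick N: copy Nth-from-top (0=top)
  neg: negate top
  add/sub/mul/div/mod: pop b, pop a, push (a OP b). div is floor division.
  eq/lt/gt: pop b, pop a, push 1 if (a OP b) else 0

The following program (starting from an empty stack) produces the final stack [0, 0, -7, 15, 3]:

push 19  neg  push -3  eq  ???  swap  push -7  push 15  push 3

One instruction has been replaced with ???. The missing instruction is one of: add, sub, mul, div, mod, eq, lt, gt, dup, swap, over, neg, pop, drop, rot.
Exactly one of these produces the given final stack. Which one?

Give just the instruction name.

Stack before ???: [0]
Stack after ???:  [0, 0]
The instruction that transforms [0] -> [0, 0] is: dup

Answer: dup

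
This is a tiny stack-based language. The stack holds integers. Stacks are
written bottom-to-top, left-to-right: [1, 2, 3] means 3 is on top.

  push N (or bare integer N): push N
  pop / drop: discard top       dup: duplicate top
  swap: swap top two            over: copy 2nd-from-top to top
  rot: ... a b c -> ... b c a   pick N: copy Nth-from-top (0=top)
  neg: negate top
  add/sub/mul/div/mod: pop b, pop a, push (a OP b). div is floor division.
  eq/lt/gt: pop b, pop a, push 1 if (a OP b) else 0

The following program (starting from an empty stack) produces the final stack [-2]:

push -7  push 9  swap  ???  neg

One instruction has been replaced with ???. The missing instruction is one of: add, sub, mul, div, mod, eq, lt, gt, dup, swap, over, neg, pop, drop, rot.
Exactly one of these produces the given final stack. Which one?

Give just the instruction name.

Stack before ???: [9, -7]
Stack after ???:  [2]
The instruction that transforms [9, -7] -> [2] is: add

Answer: add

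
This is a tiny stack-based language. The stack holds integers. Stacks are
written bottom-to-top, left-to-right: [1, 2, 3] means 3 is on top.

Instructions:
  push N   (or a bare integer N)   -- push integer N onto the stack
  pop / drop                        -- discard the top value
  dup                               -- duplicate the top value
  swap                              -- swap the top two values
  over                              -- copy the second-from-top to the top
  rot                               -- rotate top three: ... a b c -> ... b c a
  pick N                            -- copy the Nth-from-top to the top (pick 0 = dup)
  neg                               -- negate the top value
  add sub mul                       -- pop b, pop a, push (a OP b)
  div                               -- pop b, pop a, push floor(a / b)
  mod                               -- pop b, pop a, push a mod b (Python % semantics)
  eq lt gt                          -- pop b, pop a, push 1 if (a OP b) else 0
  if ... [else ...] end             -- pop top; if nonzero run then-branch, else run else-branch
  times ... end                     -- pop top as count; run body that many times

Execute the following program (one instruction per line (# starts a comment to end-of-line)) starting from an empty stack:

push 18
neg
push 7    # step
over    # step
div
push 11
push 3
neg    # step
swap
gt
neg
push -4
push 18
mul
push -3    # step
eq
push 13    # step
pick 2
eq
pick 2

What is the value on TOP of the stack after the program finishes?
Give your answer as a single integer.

Answer: 0

Derivation:
After 'push 18': [18]
After 'neg': [-18]
After 'push 7': [-18, 7]
After 'over': [-18, 7, -18]
After 'div': [-18, -1]
After 'push 11': [-18, -1, 11]
After 'push 3': [-18, -1, 11, 3]
After 'neg': [-18, -1, 11, -3]
After 'swap': [-18, -1, -3, 11]
After 'gt': [-18, -1, 0]
After 'neg': [-18, -1, 0]
After 'push -4': [-18, -1, 0, -4]
After 'push 18': [-18, -1, 0, -4, 18]
After 'mul': [-18, -1, 0, -72]
After 'push -3': [-18, -1, 0, -72, -3]
After 'eq': [-18, -1, 0, 0]
After 'push 13': [-18, -1, 0, 0, 13]
After 'pick 2': [-18, -1, 0, 0, 13, 0]
After 'eq': [-18, -1, 0, 0, 0]
After 'pick 2': [-18, -1, 0, 0, 0, 0]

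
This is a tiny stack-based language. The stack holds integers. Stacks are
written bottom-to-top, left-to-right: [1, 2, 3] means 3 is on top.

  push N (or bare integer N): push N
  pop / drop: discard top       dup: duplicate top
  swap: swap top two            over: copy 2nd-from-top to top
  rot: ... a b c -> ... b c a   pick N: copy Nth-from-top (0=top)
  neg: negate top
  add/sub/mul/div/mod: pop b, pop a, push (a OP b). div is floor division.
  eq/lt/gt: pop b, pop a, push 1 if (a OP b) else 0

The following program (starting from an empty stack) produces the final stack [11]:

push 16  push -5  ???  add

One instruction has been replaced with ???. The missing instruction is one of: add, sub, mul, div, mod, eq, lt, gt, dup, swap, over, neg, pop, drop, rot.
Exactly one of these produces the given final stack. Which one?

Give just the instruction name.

Answer: swap

Derivation:
Stack before ???: [16, -5]
Stack after ???:  [-5, 16]
The instruction that transforms [16, -5] -> [-5, 16] is: swap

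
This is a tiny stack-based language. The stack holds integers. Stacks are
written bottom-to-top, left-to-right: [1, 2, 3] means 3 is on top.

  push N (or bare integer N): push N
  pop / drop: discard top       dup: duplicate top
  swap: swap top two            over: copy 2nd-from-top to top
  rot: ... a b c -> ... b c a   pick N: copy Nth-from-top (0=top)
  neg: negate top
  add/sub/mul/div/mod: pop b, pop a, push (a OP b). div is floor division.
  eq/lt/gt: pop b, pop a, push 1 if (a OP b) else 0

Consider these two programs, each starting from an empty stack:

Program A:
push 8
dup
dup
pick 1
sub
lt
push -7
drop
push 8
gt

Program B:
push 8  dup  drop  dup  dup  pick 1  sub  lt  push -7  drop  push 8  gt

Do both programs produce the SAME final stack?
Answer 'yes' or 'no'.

Answer: yes

Derivation:
Program A trace:
  After 'push 8': [8]
  After 'dup': [8, 8]
  After 'dup': [8, 8, 8]
  After 'pick 1': [8, 8, 8, 8]
  After 'sub': [8, 8, 0]
  After 'lt': [8, 0]
  After 'push -7': [8, 0, -7]
  After 'drop': [8, 0]
  After 'push 8': [8, 0, 8]
  After 'gt': [8, 0]
Program A final stack: [8, 0]

Program B trace:
  After 'push 8': [8]
  After 'dup': [8, 8]
  After 'drop': [8]
  After 'dup': [8, 8]
  After 'dup': [8, 8, 8]
  After 'pick 1': [8, 8, 8, 8]
  After 'sub': [8, 8, 0]
  After 'lt': [8, 0]
  After 'push -7': [8, 0, -7]
  After 'drop': [8, 0]
  After 'push 8': [8, 0, 8]
  After 'gt': [8, 0]
Program B final stack: [8, 0]
Same: yes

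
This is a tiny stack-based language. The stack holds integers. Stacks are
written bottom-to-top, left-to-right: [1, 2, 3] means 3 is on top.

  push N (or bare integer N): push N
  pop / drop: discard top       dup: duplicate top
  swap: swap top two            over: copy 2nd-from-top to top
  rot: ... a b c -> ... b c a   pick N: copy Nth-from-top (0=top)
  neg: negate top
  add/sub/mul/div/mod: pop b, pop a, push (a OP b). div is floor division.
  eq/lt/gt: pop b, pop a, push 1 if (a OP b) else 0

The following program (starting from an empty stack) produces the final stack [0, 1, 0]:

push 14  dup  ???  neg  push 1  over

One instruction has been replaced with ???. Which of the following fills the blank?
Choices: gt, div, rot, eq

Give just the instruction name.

Stack before ???: [14, 14]
Stack after ???:  [0]
Checking each choice:
  gt: MATCH
  div: produces [-1, 1, -1]
  rot: stack underflow (need 3, have 2)
  eq: produces [-1, 1, -1]


Answer: gt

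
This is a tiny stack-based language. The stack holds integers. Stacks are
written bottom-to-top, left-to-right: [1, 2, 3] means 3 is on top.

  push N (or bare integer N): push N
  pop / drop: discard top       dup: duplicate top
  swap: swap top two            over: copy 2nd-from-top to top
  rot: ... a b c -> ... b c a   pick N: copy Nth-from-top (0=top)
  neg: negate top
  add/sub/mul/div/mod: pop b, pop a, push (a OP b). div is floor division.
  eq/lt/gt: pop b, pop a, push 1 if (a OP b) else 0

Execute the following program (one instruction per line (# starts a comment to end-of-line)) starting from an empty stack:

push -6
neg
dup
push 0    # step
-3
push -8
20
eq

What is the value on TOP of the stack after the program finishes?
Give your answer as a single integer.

Answer: 0

Derivation:
After 'push -6': [-6]
After 'neg': [6]
After 'dup': [6, 6]
After 'push 0': [6, 6, 0]
After 'push -3': [6, 6, 0, -3]
After 'push -8': [6, 6, 0, -3, -8]
After 'push 20': [6, 6, 0, -3, -8, 20]
After 'eq': [6, 6, 0, -3, 0]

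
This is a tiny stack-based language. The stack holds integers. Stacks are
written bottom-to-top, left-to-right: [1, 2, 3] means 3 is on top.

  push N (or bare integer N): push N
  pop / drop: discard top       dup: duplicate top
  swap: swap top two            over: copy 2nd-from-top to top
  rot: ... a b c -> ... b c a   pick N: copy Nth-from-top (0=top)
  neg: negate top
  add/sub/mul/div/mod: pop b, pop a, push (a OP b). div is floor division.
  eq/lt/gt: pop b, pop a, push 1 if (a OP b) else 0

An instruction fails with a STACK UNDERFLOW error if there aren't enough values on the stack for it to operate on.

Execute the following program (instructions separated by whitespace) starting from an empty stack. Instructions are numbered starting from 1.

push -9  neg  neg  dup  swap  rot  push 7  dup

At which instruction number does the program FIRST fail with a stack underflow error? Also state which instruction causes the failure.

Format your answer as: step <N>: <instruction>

Step 1 ('push -9'): stack = [-9], depth = 1
Step 2 ('neg'): stack = [9], depth = 1
Step 3 ('neg'): stack = [-9], depth = 1
Step 4 ('dup'): stack = [-9, -9], depth = 2
Step 5 ('swap'): stack = [-9, -9], depth = 2
Step 6 ('rot'): needs 3 value(s) but depth is 2 — STACK UNDERFLOW

Answer: step 6: rot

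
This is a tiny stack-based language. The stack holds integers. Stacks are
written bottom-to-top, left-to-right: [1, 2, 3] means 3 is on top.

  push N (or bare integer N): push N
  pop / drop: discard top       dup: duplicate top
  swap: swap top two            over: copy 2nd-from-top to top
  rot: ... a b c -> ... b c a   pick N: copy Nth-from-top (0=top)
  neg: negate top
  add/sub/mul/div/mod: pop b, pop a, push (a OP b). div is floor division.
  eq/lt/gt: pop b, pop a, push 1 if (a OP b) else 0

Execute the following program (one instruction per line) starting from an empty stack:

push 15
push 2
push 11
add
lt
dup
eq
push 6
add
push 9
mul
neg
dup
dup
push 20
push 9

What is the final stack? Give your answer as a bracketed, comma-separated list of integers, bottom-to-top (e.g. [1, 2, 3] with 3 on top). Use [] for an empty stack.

After 'push 15': [15]
After 'push 2': [15, 2]
After 'push 11': [15, 2, 11]
After 'add': [15, 13]
After 'lt': [0]
After 'dup': [0, 0]
After 'eq': [1]
After 'push 6': [1, 6]
After 'add': [7]
After 'push 9': [7, 9]
After 'mul': [63]
After 'neg': [-63]
After 'dup': [-63, -63]
After 'dup': [-63, -63, -63]
After 'push 20': [-63, -63, -63, 20]
After 'push 9': [-63, -63, -63, 20, 9]

Answer: [-63, -63, -63, 20, 9]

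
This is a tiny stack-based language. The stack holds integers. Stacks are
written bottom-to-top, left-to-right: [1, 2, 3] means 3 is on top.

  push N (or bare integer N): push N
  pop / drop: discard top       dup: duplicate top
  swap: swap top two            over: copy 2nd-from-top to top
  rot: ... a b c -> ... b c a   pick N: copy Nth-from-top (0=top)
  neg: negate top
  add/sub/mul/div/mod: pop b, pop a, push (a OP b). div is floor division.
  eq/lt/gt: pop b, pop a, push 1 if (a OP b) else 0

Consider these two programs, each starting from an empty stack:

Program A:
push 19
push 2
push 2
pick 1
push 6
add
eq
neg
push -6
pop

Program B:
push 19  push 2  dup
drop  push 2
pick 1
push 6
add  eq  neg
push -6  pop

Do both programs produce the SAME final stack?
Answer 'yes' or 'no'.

Answer: yes

Derivation:
Program A trace:
  After 'push 19': [19]
  After 'push 2': [19, 2]
  After 'push 2': [19, 2, 2]
  After 'pick 1': [19, 2, 2, 2]
  After 'push 6': [19, 2, 2, 2, 6]
  After 'add': [19, 2, 2, 8]
  After 'eq': [19, 2, 0]
  After 'neg': [19, 2, 0]
  After 'push -6': [19, 2, 0, -6]
  After 'pop': [19, 2, 0]
Program A final stack: [19, 2, 0]

Program B trace:
  After 'push 19': [19]
  After 'push 2': [19, 2]
  After 'dup': [19, 2, 2]
  After 'drop': [19, 2]
  After 'push 2': [19, 2, 2]
  After 'pick 1': [19, 2, 2, 2]
  After 'push 6': [19, 2, 2, 2, 6]
  After 'add': [19, 2, 2, 8]
  After 'eq': [19, 2, 0]
  After 'neg': [19, 2, 0]
  After 'push -6': [19, 2, 0, -6]
  After 'pop': [19, 2, 0]
Program B final stack: [19, 2, 0]
Same: yes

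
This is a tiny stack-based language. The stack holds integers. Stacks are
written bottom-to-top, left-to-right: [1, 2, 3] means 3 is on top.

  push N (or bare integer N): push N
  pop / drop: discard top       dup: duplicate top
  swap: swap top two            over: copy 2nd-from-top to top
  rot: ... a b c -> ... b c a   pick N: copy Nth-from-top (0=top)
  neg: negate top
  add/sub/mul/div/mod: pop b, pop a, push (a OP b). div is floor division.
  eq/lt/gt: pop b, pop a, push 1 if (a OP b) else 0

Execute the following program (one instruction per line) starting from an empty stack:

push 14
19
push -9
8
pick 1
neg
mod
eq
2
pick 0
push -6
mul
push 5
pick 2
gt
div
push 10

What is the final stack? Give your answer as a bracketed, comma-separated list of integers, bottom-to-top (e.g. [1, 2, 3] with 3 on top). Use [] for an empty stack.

After 'push 14': [14]
After 'push 19': [14, 19]
After 'push -9': [14, 19, -9]
After 'push 8': [14, 19, -9, 8]
After 'pick 1': [14, 19, -9, 8, -9]
After 'neg': [14, 19, -9, 8, 9]
After 'mod': [14, 19, -9, 8]
After 'eq': [14, 19, 0]
After 'push 2': [14, 19, 0, 2]
After 'pick 0': [14, 19, 0, 2, 2]
After 'push -6': [14, 19, 0, 2, 2, -6]
After 'mul': [14, 19, 0, 2, -12]
After 'push 5': [14, 19, 0, 2, -12, 5]
After 'pick 2': [14, 19, 0, 2, -12, 5, 2]
After 'gt': [14, 19, 0, 2, -12, 1]
After 'div': [14, 19, 0, 2, -12]
After 'push 10': [14, 19, 0, 2, -12, 10]

Answer: [14, 19, 0, 2, -12, 10]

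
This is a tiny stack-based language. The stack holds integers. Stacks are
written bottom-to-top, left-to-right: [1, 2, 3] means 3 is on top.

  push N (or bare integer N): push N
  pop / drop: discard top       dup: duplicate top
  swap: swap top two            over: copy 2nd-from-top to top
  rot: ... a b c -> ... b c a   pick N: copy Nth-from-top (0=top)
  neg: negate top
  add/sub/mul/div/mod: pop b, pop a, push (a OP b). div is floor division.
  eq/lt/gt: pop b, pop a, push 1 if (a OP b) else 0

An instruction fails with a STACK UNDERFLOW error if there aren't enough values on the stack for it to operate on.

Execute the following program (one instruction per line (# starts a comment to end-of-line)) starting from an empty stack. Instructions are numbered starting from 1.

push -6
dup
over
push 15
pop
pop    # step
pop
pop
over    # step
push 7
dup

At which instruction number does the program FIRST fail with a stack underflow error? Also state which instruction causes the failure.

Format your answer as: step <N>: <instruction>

Step 1 ('push -6'): stack = [-6], depth = 1
Step 2 ('dup'): stack = [-6, -6], depth = 2
Step 3 ('over'): stack = [-6, -6, -6], depth = 3
Step 4 ('push 15'): stack = [-6, -6, -6, 15], depth = 4
Step 5 ('pop'): stack = [-6, -6, -6], depth = 3
Step 6 ('pop'): stack = [-6, -6], depth = 2
Step 7 ('pop'): stack = [-6], depth = 1
Step 8 ('pop'): stack = [], depth = 0
Step 9 ('over'): needs 2 value(s) but depth is 0 — STACK UNDERFLOW

Answer: step 9: over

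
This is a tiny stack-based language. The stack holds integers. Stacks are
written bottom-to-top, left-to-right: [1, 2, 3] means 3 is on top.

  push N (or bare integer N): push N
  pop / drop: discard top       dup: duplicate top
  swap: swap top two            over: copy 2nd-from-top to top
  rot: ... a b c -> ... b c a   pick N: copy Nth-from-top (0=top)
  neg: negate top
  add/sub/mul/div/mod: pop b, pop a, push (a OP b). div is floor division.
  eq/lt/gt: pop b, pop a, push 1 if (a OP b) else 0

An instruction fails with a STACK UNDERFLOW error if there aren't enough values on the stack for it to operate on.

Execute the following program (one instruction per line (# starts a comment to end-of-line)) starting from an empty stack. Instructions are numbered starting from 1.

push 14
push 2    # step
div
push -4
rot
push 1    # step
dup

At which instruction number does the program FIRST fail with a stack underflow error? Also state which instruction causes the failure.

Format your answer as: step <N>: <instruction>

Step 1 ('push 14'): stack = [14], depth = 1
Step 2 ('push 2'): stack = [14, 2], depth = 2
Step 3 ('div'): stack = [7], depth = 1
Step 4 ('push -4'): stack = [7, -4], depth = 2
Step 5 ('rot'): needs 3 value(s) but depth is 2 — STACK UNDERFLOW

Answer: step 5: rot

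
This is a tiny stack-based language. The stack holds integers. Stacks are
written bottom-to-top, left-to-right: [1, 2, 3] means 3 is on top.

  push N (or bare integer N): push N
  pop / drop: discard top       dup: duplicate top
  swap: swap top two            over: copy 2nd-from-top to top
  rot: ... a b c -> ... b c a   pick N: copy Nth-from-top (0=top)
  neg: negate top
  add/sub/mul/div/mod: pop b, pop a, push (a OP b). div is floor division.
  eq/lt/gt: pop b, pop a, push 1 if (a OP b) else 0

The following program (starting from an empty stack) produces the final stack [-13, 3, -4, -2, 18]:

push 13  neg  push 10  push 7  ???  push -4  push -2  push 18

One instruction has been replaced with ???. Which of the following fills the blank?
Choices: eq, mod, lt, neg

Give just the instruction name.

Stack before ???: [-13, 10, 7]
Stack after ???:  [-13, 3]
Checking each choice:
  eq: produces [-13, 0, -4, -2, 18]
  mod: MATCH
  lt: produces [-13, 0, -4, -2, 18]
  neg: produces [-13, 10, -7, -4, -2, 18]


Answer: mod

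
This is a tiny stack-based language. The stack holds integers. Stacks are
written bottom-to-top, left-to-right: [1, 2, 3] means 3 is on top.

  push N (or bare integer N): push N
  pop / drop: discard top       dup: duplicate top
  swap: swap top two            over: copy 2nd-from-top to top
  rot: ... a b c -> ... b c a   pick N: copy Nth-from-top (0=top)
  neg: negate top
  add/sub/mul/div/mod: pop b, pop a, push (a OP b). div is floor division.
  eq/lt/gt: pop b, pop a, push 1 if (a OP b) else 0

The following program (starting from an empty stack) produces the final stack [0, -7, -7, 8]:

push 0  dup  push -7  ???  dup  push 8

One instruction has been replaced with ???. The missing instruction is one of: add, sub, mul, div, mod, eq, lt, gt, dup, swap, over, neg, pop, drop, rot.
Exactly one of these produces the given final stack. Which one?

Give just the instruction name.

Answer: add

Derivation:
Stack before ???: [0, 0, -7]
Stack after ???:  [0, -7]
The instruction that transforms [0, 0, -7] -> [0, -7] is: add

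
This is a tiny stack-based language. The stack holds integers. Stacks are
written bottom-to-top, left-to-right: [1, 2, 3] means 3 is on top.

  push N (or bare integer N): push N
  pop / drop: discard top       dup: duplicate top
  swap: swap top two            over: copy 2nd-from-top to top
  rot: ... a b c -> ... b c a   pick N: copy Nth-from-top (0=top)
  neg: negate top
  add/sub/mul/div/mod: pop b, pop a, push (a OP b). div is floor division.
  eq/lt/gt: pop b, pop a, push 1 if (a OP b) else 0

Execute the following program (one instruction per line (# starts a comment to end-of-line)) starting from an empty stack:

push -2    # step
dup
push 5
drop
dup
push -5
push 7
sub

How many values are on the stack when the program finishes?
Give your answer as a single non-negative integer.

After 'push -2': stack = [-2] (depth 1)
After 'dup': stack = [-2, -2] (depth 2)
After 'push 5': stack = [-2, -2, 5] (depth 3)
After 'drop': stack = [-2, -2] (depth 2)
After 'dup': stack = [-2, -2, -2] (depth 3)
After 'push -5': stack = [-2, -2, -2, -5] (depth 4)
After 'push 7': stack = [-2, -2, -2, -5, 7] (depth 5)
After 'sub': stack = [-2, -2, -2, -12] (depth 4)

Answer: 4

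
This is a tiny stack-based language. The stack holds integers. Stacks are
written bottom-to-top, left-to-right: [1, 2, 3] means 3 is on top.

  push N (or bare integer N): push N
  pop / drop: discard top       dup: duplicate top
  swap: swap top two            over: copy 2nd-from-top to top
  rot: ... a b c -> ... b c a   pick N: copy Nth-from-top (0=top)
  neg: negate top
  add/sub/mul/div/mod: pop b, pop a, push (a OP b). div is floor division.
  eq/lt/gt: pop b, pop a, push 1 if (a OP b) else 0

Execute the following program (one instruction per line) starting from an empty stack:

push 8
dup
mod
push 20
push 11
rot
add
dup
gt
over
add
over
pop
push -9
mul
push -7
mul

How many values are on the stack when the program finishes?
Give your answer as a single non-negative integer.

After 'push 8': stack = [8] (depth 1)
After 'dup': stack = [8, 8] (depth 2)
After 'mod': stack = [0] (depth 1)
After 'push 20': stack = [0, 20] (depth 2)
After 'push 11': stack = [0, 20, 11] (depth 3)
After 'rot': stack = [20, 11, 0] (depth 3)
After 'add': stack = [20, 11] (depth 2)
After 'dup': stack = [20, 11, 11] (depth 3)
After 'gt': stack = [20, 0] (depth 2)
After 'over': stack = [20, 0, 20] (depth 3)
After 'add': stack = [20, 20] (depth 2)
After 'over': stack = [20, 20, 20] (depth 3)
After 'pop': stack = [20, 20] (depth 2)
After 'push -9': stack = [20, 20, -9] (depth 3)
After 'mul': stack = [20, -180] (depth 2)
After 'push -7': stack = [20, -180, -7] (depth 3)
After 'mul': stack = [20, 1260] (depth 2)

Answer: 2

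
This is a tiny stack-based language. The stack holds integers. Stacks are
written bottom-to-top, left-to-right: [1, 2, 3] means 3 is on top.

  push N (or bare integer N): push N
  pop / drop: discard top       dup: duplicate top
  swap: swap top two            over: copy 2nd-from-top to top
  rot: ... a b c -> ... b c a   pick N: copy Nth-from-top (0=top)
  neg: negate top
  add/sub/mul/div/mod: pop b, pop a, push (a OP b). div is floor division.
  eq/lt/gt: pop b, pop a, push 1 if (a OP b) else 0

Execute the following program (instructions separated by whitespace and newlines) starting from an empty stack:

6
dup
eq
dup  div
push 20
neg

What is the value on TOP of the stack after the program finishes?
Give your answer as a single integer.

Answer: -20

Derivation:
After 'push 6': [6]
After 'dup': [6, 6]
After 'eq': [1]
After 'dup': [1, 1]
After 'div': [1]
After 'push 20': [1, 20]
After 'neg': [1, -20]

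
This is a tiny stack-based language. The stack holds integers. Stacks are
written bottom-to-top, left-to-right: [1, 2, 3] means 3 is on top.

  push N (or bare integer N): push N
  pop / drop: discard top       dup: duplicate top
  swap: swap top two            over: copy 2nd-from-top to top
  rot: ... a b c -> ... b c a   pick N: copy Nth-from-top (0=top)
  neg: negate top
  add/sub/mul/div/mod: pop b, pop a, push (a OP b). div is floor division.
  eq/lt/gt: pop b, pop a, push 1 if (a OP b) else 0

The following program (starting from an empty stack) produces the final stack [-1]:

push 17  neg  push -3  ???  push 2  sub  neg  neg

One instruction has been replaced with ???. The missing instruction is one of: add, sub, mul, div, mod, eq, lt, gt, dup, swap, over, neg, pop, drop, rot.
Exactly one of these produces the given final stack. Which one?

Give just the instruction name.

Answer: lt

Derivation:
Stack before ???: [-17, -3]
Stack after ???:  [1]
The instruction that transforms [-17, -3] -> [1] is: lt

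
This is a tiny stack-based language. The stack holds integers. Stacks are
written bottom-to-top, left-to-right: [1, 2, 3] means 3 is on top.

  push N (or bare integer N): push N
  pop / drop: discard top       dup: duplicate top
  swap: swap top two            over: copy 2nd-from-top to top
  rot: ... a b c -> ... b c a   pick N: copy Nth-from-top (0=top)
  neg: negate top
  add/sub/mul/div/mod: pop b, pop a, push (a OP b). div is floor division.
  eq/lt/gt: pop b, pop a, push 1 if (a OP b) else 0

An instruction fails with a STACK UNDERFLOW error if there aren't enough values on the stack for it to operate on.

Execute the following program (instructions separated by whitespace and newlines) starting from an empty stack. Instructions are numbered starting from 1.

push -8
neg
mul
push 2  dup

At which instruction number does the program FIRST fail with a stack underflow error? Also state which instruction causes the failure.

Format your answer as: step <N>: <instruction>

Step 1 ('push -8'): stack = [-8], depth = 1
Step 2 ('neg'): stack = [8], depth = 1
Step 3 ('mul'): needs 2 value(s) but depth is 1 — STACK UNDERFLOW

Answer: step 3: mul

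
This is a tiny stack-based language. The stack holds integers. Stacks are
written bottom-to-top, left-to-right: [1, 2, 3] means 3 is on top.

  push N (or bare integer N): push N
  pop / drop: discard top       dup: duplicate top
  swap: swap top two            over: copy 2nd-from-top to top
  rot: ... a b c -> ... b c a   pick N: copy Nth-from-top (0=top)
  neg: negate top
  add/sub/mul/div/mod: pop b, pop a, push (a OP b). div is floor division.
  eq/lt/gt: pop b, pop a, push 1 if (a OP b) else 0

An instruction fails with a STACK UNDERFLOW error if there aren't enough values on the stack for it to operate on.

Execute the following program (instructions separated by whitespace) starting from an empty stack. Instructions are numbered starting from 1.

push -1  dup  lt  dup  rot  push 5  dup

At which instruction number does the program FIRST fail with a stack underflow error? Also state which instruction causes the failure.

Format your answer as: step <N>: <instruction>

Answer: step 5: rot

Derivation:
Step 1 ('push -1'): stack = [-1], depth = 1
Step 2 ('dup'): stack = [-1, -1], depth = 2
Step 3 ('lt'): stack = [0], depth = 1
Step 4 ('dup'): stack = [0, 0], depth = 2
Step 5 ('rot'): needs 3 value(s) but depth is 2 — STACK UNDERFLOW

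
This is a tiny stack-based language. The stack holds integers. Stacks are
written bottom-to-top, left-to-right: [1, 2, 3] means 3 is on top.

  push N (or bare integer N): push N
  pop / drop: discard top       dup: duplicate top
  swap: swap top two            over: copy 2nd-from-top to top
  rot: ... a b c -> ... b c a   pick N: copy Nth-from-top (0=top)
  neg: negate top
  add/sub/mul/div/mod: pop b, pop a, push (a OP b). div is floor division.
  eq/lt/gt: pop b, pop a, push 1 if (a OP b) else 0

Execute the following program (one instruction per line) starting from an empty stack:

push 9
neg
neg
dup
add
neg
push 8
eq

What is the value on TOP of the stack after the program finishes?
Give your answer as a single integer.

Answer: 0

Derivation:
After 'push 9': [9]
After 'neg': [-9]
After 'neg': [9]
After 'dup': [9, 9]
After 'add': [18]
After 'neg': [-18]
After 'push 8': [-18, 8]
After 'eq': [0]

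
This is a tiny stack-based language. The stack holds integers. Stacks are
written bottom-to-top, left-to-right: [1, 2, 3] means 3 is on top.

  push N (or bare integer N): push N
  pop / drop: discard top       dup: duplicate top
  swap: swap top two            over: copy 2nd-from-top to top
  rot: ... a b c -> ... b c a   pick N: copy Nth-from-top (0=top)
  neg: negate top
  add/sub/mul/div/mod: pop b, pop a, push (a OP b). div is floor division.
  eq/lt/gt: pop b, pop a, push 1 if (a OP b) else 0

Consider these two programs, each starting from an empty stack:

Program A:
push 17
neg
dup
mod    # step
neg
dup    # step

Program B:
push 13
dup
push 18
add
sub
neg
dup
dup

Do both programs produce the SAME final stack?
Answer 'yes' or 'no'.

Answer: no

Derivation:
Program A trace:
  After 'push 17': [17]
  After 'neg': [-17]
  After 'dup': [-17, -17]
  After 'mod': [0]
  After 'neg': [0]
  After 'dup': [0, 0]
Program A final stack: [0, 0]

Program B trace:
  After 'push 13': [13]
  After 'dup': [13, 13]
  After 'push 18': [13, 13, 18]
  After 'add': [13, 31]
  After 'sub': [-18]
  After 'neg': [18]
  After 'dup': [18, 18]
  After 'dup': [18, 18, 18]
Program B final stack: [18, 18, 18]
Same: no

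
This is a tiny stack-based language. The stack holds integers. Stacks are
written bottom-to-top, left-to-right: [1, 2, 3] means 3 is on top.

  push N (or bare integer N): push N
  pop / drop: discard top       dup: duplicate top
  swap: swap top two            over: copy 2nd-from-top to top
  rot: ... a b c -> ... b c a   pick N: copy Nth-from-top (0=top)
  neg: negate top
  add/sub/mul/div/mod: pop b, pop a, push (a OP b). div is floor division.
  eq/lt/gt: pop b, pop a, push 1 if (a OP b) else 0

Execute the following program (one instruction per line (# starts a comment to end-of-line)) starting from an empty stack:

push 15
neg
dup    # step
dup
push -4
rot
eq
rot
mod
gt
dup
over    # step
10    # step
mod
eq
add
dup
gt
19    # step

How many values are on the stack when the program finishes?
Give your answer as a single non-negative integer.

After 'push 15': stack = [15] (depth 1)
After 'neg': stack = [-15] (depth 1)
After 'dup': stack = [-15, -15] (depth 2)
After 'dup': stack = [-15, -15, -15] (depth 3)
After 'push -4': stack = [-15, -15, -15, -4] (depth 4)
After 'rot': stack = [-15, -15, -4, -15] (depth 4)
After 'eq': stack = [-15, -15, 0] (depth 3)
After 'rot': stack = [-15, 0, -15] (depth 3)
After 'mod': stack = [-15, 0] (depth 2)
After 'gt': stack = [0] (depth 1)
After 'dup': stack = [0, 0] (depth 2)
After 'over': stack = [0, 0, 0] (depth 3)
After 'push 10': stack = [0, 0, 0, 10] (depth 4)
After 'mod': stack = [0, 0, 0] (depth 3)
After 'eq': stack = [0, 1] (depth 2)
After 'add': stack = [1] (depth 1)
After 'dup': stack = [1, 1] (depth 2)
After 'gt': stack = [0] (depth 1)
After 'push 19': stack = [0, 19] (depth 2)

Answer: 2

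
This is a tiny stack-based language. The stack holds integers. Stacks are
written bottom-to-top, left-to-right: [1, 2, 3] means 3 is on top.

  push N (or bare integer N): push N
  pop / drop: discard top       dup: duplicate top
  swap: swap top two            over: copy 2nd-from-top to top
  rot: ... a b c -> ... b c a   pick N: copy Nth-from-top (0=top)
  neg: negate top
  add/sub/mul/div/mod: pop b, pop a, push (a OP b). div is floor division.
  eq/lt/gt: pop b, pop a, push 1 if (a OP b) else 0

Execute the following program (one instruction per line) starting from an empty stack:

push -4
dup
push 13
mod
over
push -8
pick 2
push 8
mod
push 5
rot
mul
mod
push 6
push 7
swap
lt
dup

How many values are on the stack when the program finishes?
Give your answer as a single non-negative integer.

After 'push -4': stack = [-4] (depth 1)
After 'dup': stack = [-4, -4] (depth 2)
After 'push 13': stack = [-4, -4, 13] (depth 3)
After 'mod': stack = [-4, 9] (depth 2)
After 'over': stack = [-4, 9, -4] (depth 3)
After 'push -8': stack = [-4, 9, -4, -8] (depth 4)
After 'pick 2': stack = [-4, 9, -4, -8, 9] (depth 5)
After 'push 8': stack = [-4, 9, -4, -8, 9, 8] (depth 6)
After 'mod': stack = [-4, 9, -4, -8, 1] (depth 5)
After 'push 5': stack = [-4, 9, -4, -8, 1, 5] (depth 6)
After 'rot': stack = [-4, 9, -4, 1, 5, -8] (depth 6)
After 'mul': stack = [-4, 9, -4, 1, -40] (depth 5)
After 'mod': stack = [-4, 9, -4, -39] (depth 4)
After 'push 6': stack = [-4, 9, -4, -39, 6] (depth 5)
After 'push 7': stack = [-4, 9, -4, -39, 6, 7] (depth 6)
After 'swap': stack = [-4, 9, -4, -39, 7, 6] (depth 6)
After 'lt': stack = [-4, 9, -4, -39, 0] (depth 5)
After 'dup': stack = [-4, 9, -4, -39, 0, 0] (depth 6)

Answer: 6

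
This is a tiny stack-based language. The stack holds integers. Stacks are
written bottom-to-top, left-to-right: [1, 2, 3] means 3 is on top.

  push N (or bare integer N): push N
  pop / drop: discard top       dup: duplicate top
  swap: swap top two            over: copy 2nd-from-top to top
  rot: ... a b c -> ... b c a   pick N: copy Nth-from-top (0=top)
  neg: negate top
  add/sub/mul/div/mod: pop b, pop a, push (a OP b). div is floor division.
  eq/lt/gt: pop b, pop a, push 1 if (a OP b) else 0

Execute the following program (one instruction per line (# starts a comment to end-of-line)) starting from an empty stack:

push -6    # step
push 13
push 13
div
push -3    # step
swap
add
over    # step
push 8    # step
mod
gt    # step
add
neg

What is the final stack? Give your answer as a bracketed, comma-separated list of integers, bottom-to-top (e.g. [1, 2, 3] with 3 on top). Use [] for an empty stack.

Answer: [6]

Derivation:
After 'push -6': [-6]
After 'push 13': [-6, 13]
After 'push 13': [-6, 13, 13]
After 'div': [-6, 1]
After 'push -3': [-6, 1, -3]
After 'swap': [-6, -3, 1]
After 'add': [-6, -2]
After 'over': [-6, -2, -6]
After 'push 8': [-6, -2, -6, 8]
After 'mod': [-6, -2, 2]
After 'gt': [-6, 0]
After 'add': [-6]
After 'neg': [6]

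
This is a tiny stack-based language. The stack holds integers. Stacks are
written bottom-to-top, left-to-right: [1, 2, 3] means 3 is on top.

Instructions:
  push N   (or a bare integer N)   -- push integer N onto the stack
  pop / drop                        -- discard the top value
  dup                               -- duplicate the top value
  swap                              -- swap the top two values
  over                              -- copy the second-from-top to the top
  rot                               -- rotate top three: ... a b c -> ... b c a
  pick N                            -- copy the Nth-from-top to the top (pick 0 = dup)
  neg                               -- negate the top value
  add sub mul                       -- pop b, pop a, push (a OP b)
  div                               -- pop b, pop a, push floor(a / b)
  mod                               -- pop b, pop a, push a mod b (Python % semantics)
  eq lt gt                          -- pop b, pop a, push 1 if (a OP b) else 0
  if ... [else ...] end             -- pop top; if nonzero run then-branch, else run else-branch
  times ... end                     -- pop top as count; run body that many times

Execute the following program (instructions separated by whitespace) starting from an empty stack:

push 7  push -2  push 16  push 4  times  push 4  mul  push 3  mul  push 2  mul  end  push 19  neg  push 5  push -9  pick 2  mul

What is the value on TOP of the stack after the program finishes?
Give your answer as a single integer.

Answer: 171

Derivation:
After 'push 7': [7]
After 'push -2': [7, -2]
After 'push 16': [7, -2, 16]
After 'push 4': [7, -2, 16, 4]
After 'times': [7, -2, 16]
After 'push 4': [7, -2, 16, 4]
After 'mul': [7, -2, 64]
After 'push 3': [7, -2, 64, 3]
After 'mul': [7, -2, 192]
After 'push 2': [7, -2, 192, 2]
  ...
After 'push 3': [7, -2, 884736, 3]
After 'mul': [7, -2, 2654208]
After 'push 2': [7, -2, 2654208, 2]
After 'mul': [7, -2, 5308416]
After 'push 19': [7, -2, 5308416, 19]
After 'neg': [7, -2, 5308416, -19]
After 'push 5': [7, -2, 5308416, -19, 5]
After 'push -9': [7, -2, 5308416, -19, 5, -9]
After 'pick 2': [7, -2, 5308416, -19, 5, -9, -19]
After 'mul': [7, -2, 5308416, -19, 5, 171]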